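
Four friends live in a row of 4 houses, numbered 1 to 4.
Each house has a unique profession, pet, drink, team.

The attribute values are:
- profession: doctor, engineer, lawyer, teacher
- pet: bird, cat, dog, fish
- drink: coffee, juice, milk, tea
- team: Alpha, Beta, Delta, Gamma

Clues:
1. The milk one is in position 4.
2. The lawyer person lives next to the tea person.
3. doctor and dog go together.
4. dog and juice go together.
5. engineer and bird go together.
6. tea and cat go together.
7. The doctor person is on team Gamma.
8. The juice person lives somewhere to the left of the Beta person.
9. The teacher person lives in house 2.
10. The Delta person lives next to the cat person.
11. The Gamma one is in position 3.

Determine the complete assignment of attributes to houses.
Solution:

House | Profession | Pet | Drink | Team
---------------------------------------
  1   | lawyer | fish | coffee | Delta
  2   | teacher | cat | tea | Alpha
  3   | doctor | dog | juice | Gamma
  4   | engineer | bird | milk | Beta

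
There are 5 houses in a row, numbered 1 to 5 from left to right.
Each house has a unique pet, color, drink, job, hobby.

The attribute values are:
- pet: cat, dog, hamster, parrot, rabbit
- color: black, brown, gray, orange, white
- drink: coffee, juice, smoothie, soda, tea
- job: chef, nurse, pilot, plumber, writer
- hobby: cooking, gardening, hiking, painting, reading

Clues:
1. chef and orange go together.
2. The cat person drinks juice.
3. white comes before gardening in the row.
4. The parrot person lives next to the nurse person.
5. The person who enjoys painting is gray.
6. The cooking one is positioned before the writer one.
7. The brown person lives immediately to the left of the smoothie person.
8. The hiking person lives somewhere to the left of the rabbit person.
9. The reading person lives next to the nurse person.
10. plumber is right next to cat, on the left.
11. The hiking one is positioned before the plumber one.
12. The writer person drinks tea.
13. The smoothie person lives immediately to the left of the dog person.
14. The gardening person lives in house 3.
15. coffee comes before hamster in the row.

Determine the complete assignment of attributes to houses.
Solution:

House | Pet | Color | Drink | Job | Hobby
-----------------------------------------
  1   | parrot | brown | coffee | pilot | reading
  2   | hamster | white | smoothie | nurse | hiking
  3   | dog | black | soda | plumber | gardening
  4   | cat | orange | juice | chef | cooking
  5   | rabbit | gray | tea | writer | painting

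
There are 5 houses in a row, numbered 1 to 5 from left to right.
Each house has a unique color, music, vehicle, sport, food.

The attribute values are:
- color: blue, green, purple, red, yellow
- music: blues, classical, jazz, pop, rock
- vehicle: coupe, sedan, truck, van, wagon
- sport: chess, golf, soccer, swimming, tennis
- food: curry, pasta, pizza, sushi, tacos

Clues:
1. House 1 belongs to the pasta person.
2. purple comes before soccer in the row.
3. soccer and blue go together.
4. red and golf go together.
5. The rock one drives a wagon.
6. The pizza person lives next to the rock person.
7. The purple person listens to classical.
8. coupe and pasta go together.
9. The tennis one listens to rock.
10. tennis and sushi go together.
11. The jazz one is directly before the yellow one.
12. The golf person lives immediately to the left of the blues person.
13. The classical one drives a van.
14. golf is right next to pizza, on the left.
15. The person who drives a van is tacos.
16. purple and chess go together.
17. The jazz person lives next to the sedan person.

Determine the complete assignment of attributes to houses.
Solution:

House | Color | Music | Vehicle | Sport | Food
----------------------------------------------
  1   | red | jazz | coupe | golf | pasta
  2   | yellow | blues | sedan | swimming | pizza
  3   | green | rock | wagon | tennis | sushi
  4   | purple | classical | van | chess | tacos
  5   | blue | pop | truck | soccer | curry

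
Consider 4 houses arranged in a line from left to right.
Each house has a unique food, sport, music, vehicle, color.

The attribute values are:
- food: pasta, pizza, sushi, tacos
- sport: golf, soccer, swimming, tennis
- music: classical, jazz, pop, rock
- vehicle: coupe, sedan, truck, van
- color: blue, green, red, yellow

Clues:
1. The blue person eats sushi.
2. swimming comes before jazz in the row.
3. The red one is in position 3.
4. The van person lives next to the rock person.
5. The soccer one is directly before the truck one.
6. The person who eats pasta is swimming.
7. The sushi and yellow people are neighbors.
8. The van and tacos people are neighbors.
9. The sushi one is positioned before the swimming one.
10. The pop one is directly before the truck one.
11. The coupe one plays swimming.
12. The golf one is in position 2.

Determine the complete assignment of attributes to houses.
Solution:

House | Food | Sport | Music | Vehicle | Color
----------------------------------------------
  1   | sushi | soccer | pop | van | blue
  2   | tacos | golf | rock | truck | yellow
  3   | pasta | swimming | classical | coupe | red
  4   | pizza | tennis | jazz | sedan | green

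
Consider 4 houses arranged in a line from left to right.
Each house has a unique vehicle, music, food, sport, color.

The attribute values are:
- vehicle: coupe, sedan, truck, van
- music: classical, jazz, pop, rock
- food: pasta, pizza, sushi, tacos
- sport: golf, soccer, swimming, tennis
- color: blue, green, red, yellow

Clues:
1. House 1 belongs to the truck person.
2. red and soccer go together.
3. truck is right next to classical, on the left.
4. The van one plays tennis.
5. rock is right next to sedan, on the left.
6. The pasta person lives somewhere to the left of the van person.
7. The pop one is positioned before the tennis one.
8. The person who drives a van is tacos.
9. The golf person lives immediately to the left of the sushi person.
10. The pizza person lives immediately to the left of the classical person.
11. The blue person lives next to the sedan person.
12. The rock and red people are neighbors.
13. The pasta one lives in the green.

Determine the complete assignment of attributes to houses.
Solution:

House | Vehicle | Music | Food | Sport | Color
----------------------------------------------
  1   | truck | rock | pizza | golf | blue
  2   | sedan | classical | sushi | soccer | red
  3   | coupe | pop | pasta | swimming | green
  4   | van | jazz | tacos | tennis | yellow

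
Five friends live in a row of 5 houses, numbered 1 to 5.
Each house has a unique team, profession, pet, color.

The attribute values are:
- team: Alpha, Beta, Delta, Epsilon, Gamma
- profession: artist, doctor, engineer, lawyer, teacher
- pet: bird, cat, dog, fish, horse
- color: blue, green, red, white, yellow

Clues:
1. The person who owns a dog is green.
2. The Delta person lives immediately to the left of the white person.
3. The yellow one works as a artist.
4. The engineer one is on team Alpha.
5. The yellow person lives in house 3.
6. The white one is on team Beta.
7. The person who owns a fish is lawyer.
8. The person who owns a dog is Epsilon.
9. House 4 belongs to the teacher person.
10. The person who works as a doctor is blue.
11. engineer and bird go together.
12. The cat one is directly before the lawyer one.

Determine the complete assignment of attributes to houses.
Solution:

House | Team | Profession | Pet | Color
---------------------------------------
  1   | Delta | doctor | cat | blue
  2   | Beta | lawyer | fish | white
  3   | Gamma | artist | horse | yellow
  4   | Epsilon | teacher | dog | green
  5   | Alpha | engineer | bird | red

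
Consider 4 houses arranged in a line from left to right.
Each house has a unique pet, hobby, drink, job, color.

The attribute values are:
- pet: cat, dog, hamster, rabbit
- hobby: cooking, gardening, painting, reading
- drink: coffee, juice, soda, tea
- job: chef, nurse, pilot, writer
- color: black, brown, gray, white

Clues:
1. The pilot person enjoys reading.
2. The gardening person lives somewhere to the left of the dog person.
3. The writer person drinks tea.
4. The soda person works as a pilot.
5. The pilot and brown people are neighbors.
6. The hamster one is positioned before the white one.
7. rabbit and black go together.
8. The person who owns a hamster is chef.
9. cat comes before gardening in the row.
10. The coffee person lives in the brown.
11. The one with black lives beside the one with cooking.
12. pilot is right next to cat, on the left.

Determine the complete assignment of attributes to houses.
Solution:

House | Pet | Hobby | Drink | Job | Color
-----------------------------------------
  1   | rabbit | reading | soda | pilot | black
  2   | cat | cooking | coffee | nurse | brown
  3   | hamster | gardening | juice | chef | gray
  4   | dog | painting | tea | writer | white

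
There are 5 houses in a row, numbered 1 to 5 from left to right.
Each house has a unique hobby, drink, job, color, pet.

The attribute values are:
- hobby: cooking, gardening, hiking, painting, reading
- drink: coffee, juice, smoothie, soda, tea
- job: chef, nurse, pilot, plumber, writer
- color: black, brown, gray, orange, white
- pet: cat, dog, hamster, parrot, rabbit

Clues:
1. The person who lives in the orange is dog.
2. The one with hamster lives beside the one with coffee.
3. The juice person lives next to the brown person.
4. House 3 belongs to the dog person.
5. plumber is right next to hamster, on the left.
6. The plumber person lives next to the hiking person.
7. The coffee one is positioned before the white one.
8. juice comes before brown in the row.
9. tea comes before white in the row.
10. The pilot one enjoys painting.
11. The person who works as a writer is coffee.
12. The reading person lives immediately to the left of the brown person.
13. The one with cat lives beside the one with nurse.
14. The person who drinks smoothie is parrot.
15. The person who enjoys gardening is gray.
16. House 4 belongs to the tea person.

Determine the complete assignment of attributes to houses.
Solution:

House | Hobby | Drink | Job | Color | Pet
-----------------------------------------
  1   | reading | juice | plumber | black | cat
  2   | hiking | soda | nurse | brown | hamster
  3   | cooking | coffee | writer | orange | dog
  4   | gardening | tea | chef | gray | rabbit
  5   | painting | smoothie | pilot | white | parrot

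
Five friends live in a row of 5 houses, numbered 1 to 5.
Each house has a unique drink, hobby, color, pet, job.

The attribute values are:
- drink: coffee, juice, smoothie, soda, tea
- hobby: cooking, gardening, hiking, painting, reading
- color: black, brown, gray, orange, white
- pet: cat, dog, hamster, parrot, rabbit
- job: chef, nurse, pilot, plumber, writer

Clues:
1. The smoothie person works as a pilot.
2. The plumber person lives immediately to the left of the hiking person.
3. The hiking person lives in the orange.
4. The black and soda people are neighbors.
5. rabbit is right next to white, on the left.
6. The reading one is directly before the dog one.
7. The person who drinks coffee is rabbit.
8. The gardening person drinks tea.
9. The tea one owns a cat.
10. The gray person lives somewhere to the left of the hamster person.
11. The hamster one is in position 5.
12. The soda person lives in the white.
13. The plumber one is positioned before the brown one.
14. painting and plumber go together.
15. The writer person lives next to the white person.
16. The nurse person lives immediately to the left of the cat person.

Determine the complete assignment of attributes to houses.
Solution:

House | Drink | Hobby | Color | Pet | Job
-----------------------------------------
  1   | coffee | reading | black | rabbit | writer
  2   | soda | painting | white | dog | plumber
  3   | juice | hiking | orange | parrot | nurse
  4   | tea | gardening | gray | cat | chef
  5   | smoothie | cooking | brown | hamster | pilot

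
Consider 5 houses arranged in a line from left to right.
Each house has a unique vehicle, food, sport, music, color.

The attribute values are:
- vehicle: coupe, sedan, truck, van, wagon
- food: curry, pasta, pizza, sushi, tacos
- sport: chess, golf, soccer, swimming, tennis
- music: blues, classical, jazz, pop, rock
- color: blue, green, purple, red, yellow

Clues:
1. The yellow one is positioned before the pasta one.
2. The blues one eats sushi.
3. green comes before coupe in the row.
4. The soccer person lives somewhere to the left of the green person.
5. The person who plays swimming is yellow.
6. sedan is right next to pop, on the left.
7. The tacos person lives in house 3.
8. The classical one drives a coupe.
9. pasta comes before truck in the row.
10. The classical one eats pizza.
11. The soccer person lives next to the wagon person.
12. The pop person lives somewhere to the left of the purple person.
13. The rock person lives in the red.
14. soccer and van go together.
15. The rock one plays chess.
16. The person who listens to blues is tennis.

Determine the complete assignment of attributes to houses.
Solution:

House | Vehicle | Food | Sport | Music | Color
----------------------------------------------
  1   | sedan | curry | swimming | jazz | yellow
  2   | van | pasta | soccer | pop | blue
  3   | wagon | tacos | chess | rock | red
  4   | truck | sushi | tennis | blues | green
  5   | coupe | pizza | golf | classical | purple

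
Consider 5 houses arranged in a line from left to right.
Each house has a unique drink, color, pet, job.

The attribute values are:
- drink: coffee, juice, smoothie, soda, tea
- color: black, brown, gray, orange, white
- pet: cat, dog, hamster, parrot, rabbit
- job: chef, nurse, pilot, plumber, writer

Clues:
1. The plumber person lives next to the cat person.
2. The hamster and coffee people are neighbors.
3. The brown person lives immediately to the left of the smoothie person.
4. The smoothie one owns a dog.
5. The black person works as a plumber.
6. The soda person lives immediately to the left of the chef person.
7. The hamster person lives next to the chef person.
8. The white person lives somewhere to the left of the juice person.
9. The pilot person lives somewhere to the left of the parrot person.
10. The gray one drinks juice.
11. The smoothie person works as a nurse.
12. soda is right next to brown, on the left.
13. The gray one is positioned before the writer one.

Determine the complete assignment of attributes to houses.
Solution:

House | Drink | Color | Pet | Job
---------------------------------
  1   | soda | black | hamster | plumber
  2   | coffee | brown | cat | chef
  3   | smoothie | white | dog | nurse
  4   | juice | gray | rabbit | pilot
  5   | tea | orange | parrot | writer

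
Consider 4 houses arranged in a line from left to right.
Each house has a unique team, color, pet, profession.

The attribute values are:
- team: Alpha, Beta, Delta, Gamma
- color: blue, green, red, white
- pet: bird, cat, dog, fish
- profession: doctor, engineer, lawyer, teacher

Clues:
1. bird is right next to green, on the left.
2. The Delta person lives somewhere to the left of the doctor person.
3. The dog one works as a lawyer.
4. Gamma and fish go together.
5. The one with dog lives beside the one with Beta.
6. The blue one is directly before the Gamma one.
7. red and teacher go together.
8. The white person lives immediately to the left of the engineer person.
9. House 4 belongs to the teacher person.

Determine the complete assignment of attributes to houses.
Solution:

House | Team | Color | Pet | Profession
---------------------------------------
  1   | Delta | white | dog | lawyer
  2   | Beta | blue | bird | engineer
  3   | Gamma | green | fish | doctor
  4   | Alpha | red | cat | teacher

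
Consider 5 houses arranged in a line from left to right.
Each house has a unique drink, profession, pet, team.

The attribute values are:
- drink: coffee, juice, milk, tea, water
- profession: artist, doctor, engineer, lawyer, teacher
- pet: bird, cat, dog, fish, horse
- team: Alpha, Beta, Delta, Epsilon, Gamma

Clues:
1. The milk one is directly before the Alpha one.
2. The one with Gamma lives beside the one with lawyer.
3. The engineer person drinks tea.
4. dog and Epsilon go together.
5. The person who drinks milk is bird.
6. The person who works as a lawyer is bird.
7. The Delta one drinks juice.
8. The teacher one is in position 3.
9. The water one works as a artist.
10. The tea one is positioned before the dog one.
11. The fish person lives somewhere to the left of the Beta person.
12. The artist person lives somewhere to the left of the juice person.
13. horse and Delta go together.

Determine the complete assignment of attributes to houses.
Solution:

House | Drink | Profession | Pet | Team
---------------------------------------
  1   | tea | engineer | fish | Gamma
  2   | milk | lawyer | bird | Beta
  3   | coffee | teacher | cat | Alpha
  4   | water | artist | dog | Epsilon
  5   | juice | doctor | horse | Delta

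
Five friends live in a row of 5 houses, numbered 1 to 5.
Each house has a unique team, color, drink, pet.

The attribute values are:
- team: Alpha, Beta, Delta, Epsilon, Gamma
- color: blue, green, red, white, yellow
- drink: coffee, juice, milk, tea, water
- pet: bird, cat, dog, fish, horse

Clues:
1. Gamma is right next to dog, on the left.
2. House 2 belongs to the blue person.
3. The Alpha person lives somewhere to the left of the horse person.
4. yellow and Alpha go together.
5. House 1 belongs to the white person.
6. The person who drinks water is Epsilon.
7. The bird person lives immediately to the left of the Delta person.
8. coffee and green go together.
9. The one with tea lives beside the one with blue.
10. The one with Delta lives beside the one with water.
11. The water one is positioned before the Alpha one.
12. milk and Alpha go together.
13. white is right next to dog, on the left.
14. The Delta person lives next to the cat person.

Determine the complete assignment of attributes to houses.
Solution:

House | Team | Color | Drink | Pet
----------------------------------
  1   | Gamma | white | tea | bird
  2   | Delta | blue | juice | dog
  3   | Epsilon | red | water | cat
  4   | Alpha | yellow | milk | fish
  5   | Beta | green | coffee | horse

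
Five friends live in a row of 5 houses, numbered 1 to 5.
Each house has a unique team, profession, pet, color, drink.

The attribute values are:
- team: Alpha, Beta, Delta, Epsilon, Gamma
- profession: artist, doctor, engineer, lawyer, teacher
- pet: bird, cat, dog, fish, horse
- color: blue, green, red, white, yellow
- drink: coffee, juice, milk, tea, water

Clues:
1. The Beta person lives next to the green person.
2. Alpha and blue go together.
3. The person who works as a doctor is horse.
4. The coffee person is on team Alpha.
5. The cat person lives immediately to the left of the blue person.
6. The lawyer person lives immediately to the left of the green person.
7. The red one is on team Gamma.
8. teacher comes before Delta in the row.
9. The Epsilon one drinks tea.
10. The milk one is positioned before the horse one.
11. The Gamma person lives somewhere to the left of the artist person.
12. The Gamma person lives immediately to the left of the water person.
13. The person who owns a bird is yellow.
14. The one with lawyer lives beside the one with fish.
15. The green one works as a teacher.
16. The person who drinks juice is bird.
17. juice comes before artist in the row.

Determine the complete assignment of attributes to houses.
Solution:

House | Team | Profession | Pet | Color | Drink
-----------------------------------------------
  1   | Beta | lawyer | bird | yellow | juice
  2   | Epsilon | teacher | fish | green | tea
  3   | Gamma | engineer | dog | red | milk
  4   | Delta | artist | cat | white | water
  5   | Alpha | doctor | horse | blue | coffee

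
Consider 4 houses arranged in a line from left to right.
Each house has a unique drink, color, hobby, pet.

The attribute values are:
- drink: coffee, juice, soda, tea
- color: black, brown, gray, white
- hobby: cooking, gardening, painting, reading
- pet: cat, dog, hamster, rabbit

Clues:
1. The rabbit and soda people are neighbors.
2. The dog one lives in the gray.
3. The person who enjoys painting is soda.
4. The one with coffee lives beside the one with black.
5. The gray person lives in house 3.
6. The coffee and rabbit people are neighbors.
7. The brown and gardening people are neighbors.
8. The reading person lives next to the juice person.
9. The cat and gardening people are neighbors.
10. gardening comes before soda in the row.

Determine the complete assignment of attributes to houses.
Solution:

House | Drink | Color | Hobby | Pet
-----------------------------------
  1   | coffee | brown | reading | cat
  2   | juice | black | gardening | rabbit
  3   | soda | gray | painting | dog
  4   | tea | white | cooking | hamster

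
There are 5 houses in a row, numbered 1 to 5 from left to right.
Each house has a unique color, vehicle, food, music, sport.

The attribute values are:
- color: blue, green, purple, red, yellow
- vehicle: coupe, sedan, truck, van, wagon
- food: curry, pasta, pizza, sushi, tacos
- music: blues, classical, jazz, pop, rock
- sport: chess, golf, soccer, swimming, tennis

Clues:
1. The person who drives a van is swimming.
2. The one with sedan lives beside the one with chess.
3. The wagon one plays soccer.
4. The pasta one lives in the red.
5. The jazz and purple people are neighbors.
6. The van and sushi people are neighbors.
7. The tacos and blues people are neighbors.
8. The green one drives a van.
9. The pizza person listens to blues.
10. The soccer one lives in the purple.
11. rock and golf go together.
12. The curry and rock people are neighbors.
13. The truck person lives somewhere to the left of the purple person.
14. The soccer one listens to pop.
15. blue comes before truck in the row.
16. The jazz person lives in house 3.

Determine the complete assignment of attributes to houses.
Solution:

House | Color | Vehicle | Food | Music | Sport
----------------------------------------------
  1   | green | van | curry | classical | swimming
  2   | blue | sedan | sushi | rock | golf
  3   | red | truck | pasta | jazz | chess
  4   | purple | wagon | tacos | pop | soccer
  5   | yellow | coupe | pizza | blues | tennis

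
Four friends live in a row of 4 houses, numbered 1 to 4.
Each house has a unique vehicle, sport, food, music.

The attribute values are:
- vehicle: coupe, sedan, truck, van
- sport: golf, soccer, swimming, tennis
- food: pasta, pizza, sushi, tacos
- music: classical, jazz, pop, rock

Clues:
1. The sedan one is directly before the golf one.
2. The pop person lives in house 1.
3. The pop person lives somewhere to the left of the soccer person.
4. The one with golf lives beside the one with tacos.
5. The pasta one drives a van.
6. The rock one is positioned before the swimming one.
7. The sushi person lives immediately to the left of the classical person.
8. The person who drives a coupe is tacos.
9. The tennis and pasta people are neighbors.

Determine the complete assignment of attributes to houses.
Solution:

House | Vehicle | Sport | Food | Music
--------------------------------------
  1   | sedan | tennis | sushi | pop
  2   | van | golf | pasta | classical
  3   | coupe | soccer | tacos | rock
  4   | truck | swimming | pizza | jazz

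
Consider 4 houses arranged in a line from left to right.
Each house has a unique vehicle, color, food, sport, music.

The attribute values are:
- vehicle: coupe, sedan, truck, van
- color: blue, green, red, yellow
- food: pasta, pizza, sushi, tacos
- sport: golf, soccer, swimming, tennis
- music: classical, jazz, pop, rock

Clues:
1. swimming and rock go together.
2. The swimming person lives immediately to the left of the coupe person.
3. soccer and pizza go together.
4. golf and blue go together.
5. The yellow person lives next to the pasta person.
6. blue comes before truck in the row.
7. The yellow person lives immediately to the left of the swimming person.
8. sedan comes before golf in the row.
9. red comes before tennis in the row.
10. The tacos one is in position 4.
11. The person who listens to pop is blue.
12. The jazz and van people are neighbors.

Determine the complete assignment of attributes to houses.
Solution:

House | Vehicle | Color | Food | Sport | Music
----------------------------------------------
  1   | sedan | yellow | pizza | soccer | jazz
  2   | van | red | pasta | swimming | rock
  3   | coupe | blue | sushi | golf | pop
  4   | truck | green | tacos | tennis | classical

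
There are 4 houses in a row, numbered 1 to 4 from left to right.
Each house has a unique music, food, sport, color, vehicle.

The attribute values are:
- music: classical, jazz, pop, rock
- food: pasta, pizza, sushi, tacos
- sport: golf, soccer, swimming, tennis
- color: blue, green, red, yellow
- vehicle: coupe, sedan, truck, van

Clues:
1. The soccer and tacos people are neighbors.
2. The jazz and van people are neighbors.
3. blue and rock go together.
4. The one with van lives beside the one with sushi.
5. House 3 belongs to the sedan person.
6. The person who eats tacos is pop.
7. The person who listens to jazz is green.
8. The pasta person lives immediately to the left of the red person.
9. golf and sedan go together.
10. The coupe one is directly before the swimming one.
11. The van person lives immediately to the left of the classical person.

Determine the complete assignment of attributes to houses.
Solution:

House | Music | Food | Sport | Color | Vehicle
----------------------------------------------
  1   | jazz | pasta | soccer | green | coupe
  2   | pop | tacos | swimming | red | van
  3   | classical | sushi | golf | yellow | sedan
  4   | rock | pizza | tennis | blue | truck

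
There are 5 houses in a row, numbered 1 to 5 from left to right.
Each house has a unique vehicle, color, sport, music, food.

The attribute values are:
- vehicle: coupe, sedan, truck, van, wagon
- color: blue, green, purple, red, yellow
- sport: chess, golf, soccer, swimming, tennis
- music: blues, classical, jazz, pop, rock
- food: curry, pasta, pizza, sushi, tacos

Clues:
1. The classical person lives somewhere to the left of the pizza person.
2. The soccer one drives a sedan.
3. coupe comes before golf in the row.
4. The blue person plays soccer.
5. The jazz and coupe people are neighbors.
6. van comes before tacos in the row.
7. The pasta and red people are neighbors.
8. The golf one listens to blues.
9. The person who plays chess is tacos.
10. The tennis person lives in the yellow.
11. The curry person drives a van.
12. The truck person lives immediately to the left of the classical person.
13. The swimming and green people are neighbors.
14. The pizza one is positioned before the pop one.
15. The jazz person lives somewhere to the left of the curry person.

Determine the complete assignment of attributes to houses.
Solution:

House | Vehicle | Color | Sport | Music | Food
----------------------------------------------
  1   | truck | yellow | tennis | jazz | pasta
  2   | coupe | red | swimming | classical | sushi
  3   | van | green | golf | blues | curry
  4   | sedan | blue | soccer | rock | pizza
  5   | wagon | purple | chess | pop | tacos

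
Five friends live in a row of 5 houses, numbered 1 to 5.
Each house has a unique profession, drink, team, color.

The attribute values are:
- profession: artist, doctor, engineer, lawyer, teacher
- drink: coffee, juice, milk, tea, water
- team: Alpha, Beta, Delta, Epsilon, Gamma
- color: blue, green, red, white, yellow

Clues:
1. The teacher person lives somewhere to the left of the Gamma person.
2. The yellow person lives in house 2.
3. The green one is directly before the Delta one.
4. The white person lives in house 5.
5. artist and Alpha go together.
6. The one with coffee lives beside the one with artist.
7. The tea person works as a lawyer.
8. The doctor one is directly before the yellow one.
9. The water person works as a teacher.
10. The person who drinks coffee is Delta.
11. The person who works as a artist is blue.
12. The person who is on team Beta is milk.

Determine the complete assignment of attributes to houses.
Solution:

House | Profession | Drink | Team | Color
-----------------------------------------
  1   | doctor | milk | Beta | green
  2   | engineer | coffee | Delta | yellow
  3   | artist | juice | Alpha | blue
  4   | teacher | water | Epsilon | red
  5   | lawyer | tea | Gamma | white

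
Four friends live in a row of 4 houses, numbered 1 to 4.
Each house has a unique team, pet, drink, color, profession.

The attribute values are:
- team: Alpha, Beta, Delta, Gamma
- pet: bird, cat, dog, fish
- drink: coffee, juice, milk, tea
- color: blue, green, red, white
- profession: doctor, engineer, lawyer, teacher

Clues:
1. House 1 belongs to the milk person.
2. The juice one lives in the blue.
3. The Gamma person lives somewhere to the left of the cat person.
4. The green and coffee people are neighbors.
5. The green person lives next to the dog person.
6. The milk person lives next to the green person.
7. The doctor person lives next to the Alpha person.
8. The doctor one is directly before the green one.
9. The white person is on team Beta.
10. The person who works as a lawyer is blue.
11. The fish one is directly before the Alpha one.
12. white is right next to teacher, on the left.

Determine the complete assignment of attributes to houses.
Solution:

House | Team | Pet | Drink | Color | Profession
-----------------------------------------------
  1   | Beta | fish | milk | white | doctor
  2   | Alpha | bird | tea | green | teacher
  3   | Gamma | dog | coffee | red | engineer
  4   | Delta | cat | juice | blue | lawyer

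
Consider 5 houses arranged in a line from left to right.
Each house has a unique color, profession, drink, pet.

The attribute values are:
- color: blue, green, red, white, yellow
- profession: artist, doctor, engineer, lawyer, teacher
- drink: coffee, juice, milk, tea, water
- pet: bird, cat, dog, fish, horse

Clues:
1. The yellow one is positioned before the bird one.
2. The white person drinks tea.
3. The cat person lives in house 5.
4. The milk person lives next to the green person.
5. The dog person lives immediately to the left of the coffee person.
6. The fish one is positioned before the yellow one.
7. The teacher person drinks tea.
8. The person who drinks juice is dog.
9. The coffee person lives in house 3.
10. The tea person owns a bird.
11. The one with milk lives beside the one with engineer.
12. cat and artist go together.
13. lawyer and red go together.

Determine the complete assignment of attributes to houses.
Solution:

House | Color | Profession | Drink | Pet
----------------------------------------
  1   | red | lawyer | milk | fish
  2   | green | engineer | juice | dog
  3   | yellow | doctor | coffee | horse
  4   | white | teacher | tea | bird
  5   | blue | artist | water | cat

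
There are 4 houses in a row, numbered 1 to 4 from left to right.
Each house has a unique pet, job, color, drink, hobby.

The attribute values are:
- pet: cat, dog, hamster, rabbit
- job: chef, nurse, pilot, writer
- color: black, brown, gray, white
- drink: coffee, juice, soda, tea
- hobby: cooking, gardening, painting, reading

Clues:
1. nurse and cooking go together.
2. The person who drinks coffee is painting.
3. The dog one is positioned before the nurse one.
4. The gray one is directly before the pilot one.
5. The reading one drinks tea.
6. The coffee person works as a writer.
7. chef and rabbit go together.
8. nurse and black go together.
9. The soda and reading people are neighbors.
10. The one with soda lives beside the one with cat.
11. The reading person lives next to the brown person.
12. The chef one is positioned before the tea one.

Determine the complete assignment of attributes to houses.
Solution:

House | Pet | Job | Color | Drink | Hobby
-----------------------------------------
  1   | rabbit | chef | gray | soda | gardening
  2   | cat | pilot | white | tea | reading
  3   | dog | writer | brown | coffee | painting
  4   | hamster | nurse | black | juice | cooking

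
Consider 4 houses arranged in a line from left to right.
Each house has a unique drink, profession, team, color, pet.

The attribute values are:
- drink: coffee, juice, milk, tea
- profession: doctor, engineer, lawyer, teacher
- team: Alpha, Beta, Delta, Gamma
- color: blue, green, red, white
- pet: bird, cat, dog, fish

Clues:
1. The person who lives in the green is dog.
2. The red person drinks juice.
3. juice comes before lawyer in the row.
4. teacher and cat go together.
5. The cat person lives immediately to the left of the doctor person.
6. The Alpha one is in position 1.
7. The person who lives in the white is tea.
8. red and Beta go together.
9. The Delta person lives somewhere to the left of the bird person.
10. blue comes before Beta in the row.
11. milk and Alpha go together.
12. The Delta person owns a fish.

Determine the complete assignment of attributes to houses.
Solution:

House | Drink | Profession | Team | Color | Pet
-----------------------------------------------
  1   | milk | teacher | Alpha | blue | cat
  2   | tea | doctor | Delta | white | fish
  3   | juice | engineer | Beta | red | bird
  4   | coffee | lawyer | Gamma | green | dog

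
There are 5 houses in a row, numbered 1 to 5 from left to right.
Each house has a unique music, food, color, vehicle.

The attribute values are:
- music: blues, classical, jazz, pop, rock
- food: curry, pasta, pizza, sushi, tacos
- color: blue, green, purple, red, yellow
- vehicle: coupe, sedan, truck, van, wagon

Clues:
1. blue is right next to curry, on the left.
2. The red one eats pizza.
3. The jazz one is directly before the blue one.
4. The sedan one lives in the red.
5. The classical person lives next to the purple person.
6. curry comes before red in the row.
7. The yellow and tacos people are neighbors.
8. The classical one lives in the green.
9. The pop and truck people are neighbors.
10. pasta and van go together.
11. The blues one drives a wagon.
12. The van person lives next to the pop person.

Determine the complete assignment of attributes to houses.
Solution:

House | Music | Food | Color | Vehicle
--------------------------------------
  1   | jazz | pasta | yellow | van
  2   | pop | tacos | blue | coupe
  3   | classical | curry | green | truck
  4   | blues | sushi | purple | wagon
  5   | rock | pizza | red | sedan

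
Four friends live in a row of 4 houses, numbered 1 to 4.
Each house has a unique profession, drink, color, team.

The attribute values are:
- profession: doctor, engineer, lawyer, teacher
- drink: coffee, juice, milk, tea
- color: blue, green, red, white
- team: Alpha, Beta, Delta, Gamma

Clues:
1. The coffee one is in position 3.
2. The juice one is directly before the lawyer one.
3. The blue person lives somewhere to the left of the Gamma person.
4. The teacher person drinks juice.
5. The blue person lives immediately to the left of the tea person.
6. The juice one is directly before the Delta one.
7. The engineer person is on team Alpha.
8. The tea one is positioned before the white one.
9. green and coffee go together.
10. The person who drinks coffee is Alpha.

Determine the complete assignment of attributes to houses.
Solution:

House | Profession | Drink | Color | Team
-----------------------------------------
  1   | teacher | juice | blue | Beta
  2   | lawyer | tea | red | Delta
  3   | engineer | coffee | green | Alpha
  4   | doctor | milk | white | Gamma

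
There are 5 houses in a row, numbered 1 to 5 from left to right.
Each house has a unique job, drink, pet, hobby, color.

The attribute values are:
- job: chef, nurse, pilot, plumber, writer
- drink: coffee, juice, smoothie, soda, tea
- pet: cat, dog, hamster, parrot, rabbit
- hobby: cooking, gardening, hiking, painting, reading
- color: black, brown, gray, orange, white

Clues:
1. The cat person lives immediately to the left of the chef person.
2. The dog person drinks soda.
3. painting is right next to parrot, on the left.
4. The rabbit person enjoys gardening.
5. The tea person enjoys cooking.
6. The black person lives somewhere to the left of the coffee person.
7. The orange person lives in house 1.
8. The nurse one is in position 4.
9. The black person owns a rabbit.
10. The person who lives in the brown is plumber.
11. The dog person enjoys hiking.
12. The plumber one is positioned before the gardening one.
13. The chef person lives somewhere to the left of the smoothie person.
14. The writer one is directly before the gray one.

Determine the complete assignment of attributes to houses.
Solution:

House | Job | Drink | Pet | Hobby | Color
-----------------------------------------
  1   | writer | juice | cat | painting | orange
  2   | chef | tea | parrot | cooking | gray
  3   | plumber | soda | dog | hiking | brown
  4   | nurse | smoothie | rabbit | gardening | black
  5   | pilot | coffee | hamster | reading | white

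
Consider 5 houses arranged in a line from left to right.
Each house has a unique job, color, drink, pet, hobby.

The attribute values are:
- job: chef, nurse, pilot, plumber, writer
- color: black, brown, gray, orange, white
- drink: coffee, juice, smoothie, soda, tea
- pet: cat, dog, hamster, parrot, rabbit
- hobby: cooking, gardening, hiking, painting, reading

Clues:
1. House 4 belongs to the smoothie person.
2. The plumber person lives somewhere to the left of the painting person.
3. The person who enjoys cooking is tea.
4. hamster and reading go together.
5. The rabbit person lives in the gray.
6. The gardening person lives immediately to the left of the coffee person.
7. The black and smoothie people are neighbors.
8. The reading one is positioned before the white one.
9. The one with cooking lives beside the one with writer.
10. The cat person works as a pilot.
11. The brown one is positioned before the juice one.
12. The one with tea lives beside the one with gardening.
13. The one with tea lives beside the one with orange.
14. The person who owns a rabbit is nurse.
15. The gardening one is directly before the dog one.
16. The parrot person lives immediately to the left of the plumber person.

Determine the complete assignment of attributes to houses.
Solution:

House | Job | Color | Drink | Pet | Hobby
-----------------------------------------
  1   | nurse | gray | tea | rabbit | cooking
  2   | writer | orange | soda | parrot | gardening
  3   | plumber | black | coffee | dog | hiking
  4   | chef | brown | smoothie | hamster | reading
  5   | pilot | white | juice | cat | painting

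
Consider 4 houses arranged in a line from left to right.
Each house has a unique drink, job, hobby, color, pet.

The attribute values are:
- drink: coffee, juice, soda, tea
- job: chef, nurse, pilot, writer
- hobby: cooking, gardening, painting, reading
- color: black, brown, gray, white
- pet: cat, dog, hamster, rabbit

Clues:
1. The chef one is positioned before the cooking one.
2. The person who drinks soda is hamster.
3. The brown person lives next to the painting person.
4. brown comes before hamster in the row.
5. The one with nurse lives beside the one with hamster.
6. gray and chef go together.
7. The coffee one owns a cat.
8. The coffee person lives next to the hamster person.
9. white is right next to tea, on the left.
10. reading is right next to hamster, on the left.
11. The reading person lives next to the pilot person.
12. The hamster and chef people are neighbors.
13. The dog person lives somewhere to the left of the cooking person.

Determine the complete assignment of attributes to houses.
Solution:

House | Drink | Job | Hobby | Color | Pet
-----------------------------------------
  1   | coffee | nurse | reading | brown | cat
  2   | soda | pilot | painting | white | hamster
  3   | tea | chef | gardening | gray | dog
  4   | juice | writer | cooking | black | rabbit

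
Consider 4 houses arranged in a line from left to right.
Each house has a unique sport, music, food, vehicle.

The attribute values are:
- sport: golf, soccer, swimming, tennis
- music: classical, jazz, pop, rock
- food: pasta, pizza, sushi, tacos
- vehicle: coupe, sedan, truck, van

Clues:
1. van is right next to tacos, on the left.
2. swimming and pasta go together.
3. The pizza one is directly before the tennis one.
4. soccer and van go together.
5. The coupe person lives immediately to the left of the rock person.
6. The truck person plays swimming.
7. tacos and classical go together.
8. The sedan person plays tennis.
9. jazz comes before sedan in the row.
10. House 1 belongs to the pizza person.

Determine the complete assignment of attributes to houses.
Solution:

House | Sport | Music | Food | Vehicle
--------------------------------------
  1   | soccer | jazz | pizza | van
  2   | tennis | classical | tacos | sedan
  3   | golf | pop | sushi | coupe
  4   | swimming | rock | pasta | truck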